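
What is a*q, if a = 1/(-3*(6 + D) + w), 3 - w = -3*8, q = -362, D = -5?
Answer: -181/12 ≈ -15.083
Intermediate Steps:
w = 27 (w = 3 - (-3)*8 = 3 - 1*(-24) = 3 + 24 = 27)
a = 1/24 (a = 1/(-3*(6 - 5) + 27) = 1/(-3*1 + 27) = 1/(-3 + 27) = 1/24 ≈ 0.041667)
a*q = (1/24)*(-362) = -181/12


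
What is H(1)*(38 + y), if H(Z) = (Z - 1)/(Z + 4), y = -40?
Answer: 0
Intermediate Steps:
H(Z) = (-1 + Z)/(4 + Z)
H(1)*(38 + y) = ((-1 + 1)/(4 + 1))*(38 - 40) = (0/5)*(-2) = ((⅕)*0)*(-2) = 0*(-2) = 0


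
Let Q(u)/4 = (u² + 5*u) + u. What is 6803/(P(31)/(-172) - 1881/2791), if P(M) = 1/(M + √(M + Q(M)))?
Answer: -3864719217493767460/382837677063767 + 9114830372996*√4619/382837677063767 ≈ -10093.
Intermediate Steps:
Q(u) = 4*u² + 24*u (Q(u) = 4*((u² + 5*u) + u) = 4*(u² + 6*u) = 4*u² + 24*u)
P(M) = 1/(M + √(M + 4*M*(6 + M)))
6803/(P(31)/(-172) - 1881/2791) = 6803/(1/((31 + √(31*(25 + 4*31)))*(-172)) - 1881/2791) = 6803/(-1/172/(31 + √(31*(25 + 124))) - 1881*1/2791) = 6803/(-1/172/(31 + √(31*149)) - 1881/2791) = 6803/(-1/172/(31 + √4619) - 1881/2791) = 6803/(-1/(172*(31 + √4619)) - 1881/2791) = 6803/(-1881/2791 - 1/(172*(31 + √4619)))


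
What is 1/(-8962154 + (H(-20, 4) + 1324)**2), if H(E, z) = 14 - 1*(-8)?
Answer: -1/7150438 ≈ -1.3985e-7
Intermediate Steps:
H(E, z) = 22 (H(E, z) = 14 + 8 = 22)
1/(-8962154 + (H(-20, 4) + 1324)**2) = 1/(-8962154 + (22 + 1324)**2) = 1/(-8962154 + 1346**2) = 1/(-8962154 + 1811716) = 1/(-7150438) = -1/7150438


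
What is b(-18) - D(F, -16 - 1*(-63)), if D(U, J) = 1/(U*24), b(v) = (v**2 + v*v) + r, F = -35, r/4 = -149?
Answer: 43681/840 ≈ 52.001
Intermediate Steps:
r = -596 (r = 4*(-149) = -596)
b(v) = -596 + 2*v**2 (b(v) = (v**2 + v*v) - 596 = (v**2 + v**2) - 596 = 2*v**2 - 596 = -596 + 2*v**2)
D(U, J) = 1/(24*U)
b(-18) - D(F, -16 - 1*(-63)) = (-596 + 2*(-18)**2) - 1/(24*(-35)) = (-596 + 2*324) - (-1)/(24*35) = (-596 + 648) - 1*(-1/840) = 52 + 1/840 = 43681/840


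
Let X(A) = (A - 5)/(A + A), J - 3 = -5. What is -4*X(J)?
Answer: -7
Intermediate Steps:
J = -2 (J = 3 - 5 = -2)
X(A) = (-5 + A)/(2*A) (X(A) = (-5 + A)/((2*A)) = (-5 + A)*(1/(2*A)) = (-5 + A)/(2*A))
-4*X(J) = -2*(-5 - 2)/(-2) = -2*(-1)*(-7)/2 = -4*7/4 = -7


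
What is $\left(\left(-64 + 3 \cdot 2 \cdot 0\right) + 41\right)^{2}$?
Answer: $529$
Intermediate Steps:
$\left(\left(-64 + 3 \cdot 2 \cdot 0\right) + 41\right)^{2} = \left(\left(-64 + 6 \cdot 0\right) + 41\right)^{2} = \left(\left(-64 + 0\right) + 41\right)^{2} = \left(-64 + 41\right)^{2} = \left(-23\right)^{2} = 529$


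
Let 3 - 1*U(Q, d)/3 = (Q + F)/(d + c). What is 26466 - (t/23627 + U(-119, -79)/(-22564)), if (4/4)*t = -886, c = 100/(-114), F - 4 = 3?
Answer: 64240845709759931/2427293666284 ≈ 26466.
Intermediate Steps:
F = 7 (F = 4 + 3 = 7)
c = -50/57 (c = 100*(-1/114) = -50/57 ≈ -0.87719)
t = -886
U(Q, d) = 9 - 3*(7 + Q)/(-50/57 + d) (U(Q, d) = 9 - 3*(Q + 7)/(d - 50/57) = 9 - 3*(7 + Q)/(-50/57 + d))
26466 - (t/23627 + U(-119, -79)/(-22564)) = 26466 - (-886/23627 + (9*(-183 - 19*(-119) + 57*(-79))/(-50 + 57*(-79)))/(-22564)) = 26466 - (-886*1/23627 + (9*(-183 + 2261 - 4503)/(-50 - 4503))*(-1/22564)) = 26466 - (-886/23627 + (9*(-2425)/(-4553))*(-1/22564)) = 26466 - (-886/23627 + (9*(-1/4553)*(-2425))*(-1/22564)) = 26466 - (-886/23627 + (21825/4553)*(-1/22564)) = 26466 - (-886/23627 - 21825/102733892) = 26466 - 1*(-91537887587/2427293666284) = 26466 + 91537887587/2427293666284 = 64240845709759931/2427293666284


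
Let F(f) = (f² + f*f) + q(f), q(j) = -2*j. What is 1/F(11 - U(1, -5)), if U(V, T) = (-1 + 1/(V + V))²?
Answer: 8/1677 ≈ 0.0047704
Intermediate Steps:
U(V, T) = (-1 + 1/(2*V))²
F(f) = -2*f + 2*f² (F(f) = (f² + f*f) - 2*f = (f² + f²) - 2*f = 2*f² - 2*f = -2*f + 2*f²)
1/F(11 - U(1, -5)) = 1/(2*(11 - (-1 + 2*1)²/(4*1²))*(-1 + (11 - (-1 + 2*1)²/(4*1²)))) = 1/(2*(11 - (-1 + 2)²/4)*(-1 + (11 - (-1 + 2)²/4))) = 1/(2*(11 - 1²/4)*(-1 + (11 - 1²/4))) = 1/(2*(11 - 1/4)*(-1 + (11 - 1/4))) = 1/(2*(11 - 1*¼)*(-1 + (11 - 1*¼))) = 1/(2*(11 - ¼)*(-1 + (11 - ¼))) = 1/(2*(43/4)*(-1 + 43/4)) = 1/(2*(43/4)*(39/4)) = 1/(1677/8) = 8/1677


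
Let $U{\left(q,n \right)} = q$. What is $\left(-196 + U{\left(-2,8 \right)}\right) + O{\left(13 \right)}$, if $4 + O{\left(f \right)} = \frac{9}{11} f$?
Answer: $- \frac{2105}{11} \approx -191.36$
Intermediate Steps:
$O{\left(f \right)} = -4 + \frac{9 f}{11}$ ($O{\left(f \right)} = -4 + \frac{9}{11} f = -4 + 9 \cdot \frac{1}{11} f = -4 + \frac{9 f}{11}$)
$\left(-196 + U{\left(-2,8 \right)}\right) + O{\left(13 \right)} = \left(-196 - 2\right) + \left(-4 + \frac{9}{11} \cdot 13\right) = -198 + \left(-4 + \frac{117}{11}\right) = -198 + \frac{73}{11} = - \frac{2105}{11}$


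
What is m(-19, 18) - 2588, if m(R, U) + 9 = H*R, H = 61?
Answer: -3756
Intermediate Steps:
m(R, U) = -9 + 61*R
m(-19, 18) - 2588 = (-9 + 61*(-19)) - 2588 = (-9 - 1159) - 2588 = -1168 - 2588 = -3756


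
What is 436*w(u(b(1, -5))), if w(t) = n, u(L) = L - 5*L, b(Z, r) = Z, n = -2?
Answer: -872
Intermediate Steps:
u(L) = -4*L
w(t) = -2
436*w(u(b(1, -5))) = 436*(-2) = -872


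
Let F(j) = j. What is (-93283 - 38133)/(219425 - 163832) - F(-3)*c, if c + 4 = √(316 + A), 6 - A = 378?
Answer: -798532/55593 + 6*I*√14 ≈ -14.364 + 22.45*I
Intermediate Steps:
A = -372 (A = 6 - 1*378 = 6 - 378 = -372)
c = -4 + 2*I*√14 (c = -4 + √(316 - 372) = -4 + √(-56) = -4 + 2*I*√14 ≈ -4.0 + 7.4833*I)
(-93283 - 38133)/(219425 - 163832) - F(-3)*c = (-93283 - 38133)/(219425 - 163832) - (-3)*(-4 + 2*I*√14) = -131416/55593 - (12 - 6*I*√14) = -131416*1/55593 + (-12 + 6*I*√14) = -131416/55593 + (-12 + 6*I*√14) = -798532/55593 + 6*I*√14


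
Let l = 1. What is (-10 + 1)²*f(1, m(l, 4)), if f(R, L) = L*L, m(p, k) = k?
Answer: 1296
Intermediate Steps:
f(R, L) = L²
(-10 + 1)²*f(1, m(l, 4)) = (-10 + 1)²*4² = (-9)²*16 = 81*16 = 1296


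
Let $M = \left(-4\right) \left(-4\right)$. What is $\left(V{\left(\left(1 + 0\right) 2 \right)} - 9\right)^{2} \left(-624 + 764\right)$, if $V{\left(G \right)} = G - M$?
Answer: $74060$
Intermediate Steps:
$M = 16$
$V{\left(G \right)} = -16 + G$ ($V{\left(G \right)} = G - 16 = -16 + G$)
$\left(V{\left(\left(1 + 0\right) 2 \right)} - 9\right)^{2} \left(-624 + 764\right) = \left(\left(-16 + \left(1 + 0\right) 2\right) - 9\right)^{2} \left(-624 + 764\right) = \left(\left(-16 + 1 \cdot 2\right) - 9\right)^{2} \cdot 140 = \left(\left(-16 + 2\right) - 9\right)^{2} \cdot 140 = \left(-14 - 9\right)^{2} \cdot 140 = \left(-23\right)^{2} \cdot 140 = 529 \cdot 140 = 74060$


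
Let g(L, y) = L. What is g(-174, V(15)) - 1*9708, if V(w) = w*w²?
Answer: -9882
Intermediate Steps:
V(w) = w³
g(-174, V(15)) - 1*9708 = -174 - 1*9708 = -174 - 9708 = -9882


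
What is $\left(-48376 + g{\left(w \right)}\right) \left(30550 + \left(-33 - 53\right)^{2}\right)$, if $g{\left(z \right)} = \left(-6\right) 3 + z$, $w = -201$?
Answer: $-1843985870$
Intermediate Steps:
$g{\left(z \right)} = -18 + z$
$\left(-48376 + g{\left(w \right)}\right) \left(30550 + \left(-33 - 53\right)^{2}\right) = \left(-48376 - 219\right) \left(30550 + \left(-33 - 53\right)^{2}\right) = \left(-48376 - 219\right) \left(30550 + \left(-86\right)^{2}\right) = - 48595 \left(30550 + 7396\right) = \left(-48595\right) 37946 = -1843985870$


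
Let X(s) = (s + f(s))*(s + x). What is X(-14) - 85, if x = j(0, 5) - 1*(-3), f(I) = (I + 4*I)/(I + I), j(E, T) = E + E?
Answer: 83/2 ≈ 41.500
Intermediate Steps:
j(E, T) = 2*E
f(I) = 5/2 (f(I) = (5*I)/((2*I)) = (5*I)*(1/(2*I)) = 5/2)
x = 3 (x = 2*0 - 1*(-3) = 0 + 3 = 3)
X(s) = (3 + s)*(5/2 + s) (X(s) = (s + 5/2)*(s + 3) = (5/2 + s)*(3 + s) = (3 + s)*(5/2 + s))
X(-14) - 85 = (15/2 + (-14)² + (11/2)*(-14)) - 85 = (15/2 + 196 - 77) - 85 = 253/2 - 85 = 83/2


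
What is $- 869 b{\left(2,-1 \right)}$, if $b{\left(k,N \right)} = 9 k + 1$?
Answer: $-16511$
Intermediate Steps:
$b{\left(k,N \right)} = 1 + 9 k$
$- 869 b{\left(2,-1 \right)} = - 869 \left(1 + 9 \cdot 2\right) = - 869 \left(1 + 18\right) = \left(-869\right) 19 = -16511$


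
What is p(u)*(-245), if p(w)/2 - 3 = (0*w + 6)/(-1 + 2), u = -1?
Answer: -4410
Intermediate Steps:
p(w) = 18 (p(w) = 6 + 2*((0*w + 6)/(-1 + 2)) = 6 + 2*((0 + 6)/1) = 6 + 2*(6*1) = 6 + 2*6 = 6 + 12 = 18)
p(u)*(-245) = 18*(-245) = -4410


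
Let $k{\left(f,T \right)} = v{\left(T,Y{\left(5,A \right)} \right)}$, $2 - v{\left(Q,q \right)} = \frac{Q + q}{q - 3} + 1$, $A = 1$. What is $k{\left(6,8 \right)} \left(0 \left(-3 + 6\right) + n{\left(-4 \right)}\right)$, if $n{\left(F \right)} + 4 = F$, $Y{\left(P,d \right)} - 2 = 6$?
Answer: $\frac{88}{5} \approx 17.6$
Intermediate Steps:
$Y{\left(P,d \right)} = 8$ ($Y{\left(P,d \right)} = 2 + 6 = 8$)
$n{\left(F \right)} = -4 + F$
$v{\left(Q,q \right)} = 1 - \frac{Q + q}{-3 + q}$ ($v{\left(Q,q \right)} = 2 - \left(\frac{Q + q}{q - 3} + 1\right) = 2 - \left(\frac{Q + q}{-3 + q} + 1\right) = 2 - \left(1 + \frac{Q + q}{-3 + q}\right) = 1 - \frac{Q + q}{-3 + q}$)
$k{\left(f,T \right)} = - \frac{3}{5} - \frac{T}{5}$ ($k{\left(f,T \right)} = \frac{-3 - T}{-3 + 8} = \frac{-3 - T}{5} = - \frac{3}{5} - \frac{T}{5}$)
$k{\left(6,8 \right)} \left(0 \left(-3 + 6\right) + n{\left(-4 \right)}\right) = \left(- \frac{3}{5} - \frac{8}{5}\right) \left(0 \left(-3 + 6\right) - 8\right) = \left(- \frac{3}{5} - \frac{8}{5}\right) \left(0 \cdot 3 - 8\right) = - \frac{11 \left(0 - 8\right)}{5} = \left(- \frac{11}{5}\right) \left(-8\right) = \frac{88}{5}$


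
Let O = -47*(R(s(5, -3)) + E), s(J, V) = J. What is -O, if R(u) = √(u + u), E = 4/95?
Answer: 188/95 + 47*√10 ≈ 150.61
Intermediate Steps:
E = 4/95 (E = 4*(1/95) = 4/95 ≈ 0.042105)
R(u) = √2*√u (R(u) = √(2*u) = √2*√u)
O = -188/95 - 47*√10 (O = -47*(√2*√5 + 4/95) = -47*(√10 + 4/95) = -47*(4/95 + √10) = -188/95 - 47*√10 ≈ -150.61)
-O = -(-188/95 - 47*√10) = 188/95 + 47*√10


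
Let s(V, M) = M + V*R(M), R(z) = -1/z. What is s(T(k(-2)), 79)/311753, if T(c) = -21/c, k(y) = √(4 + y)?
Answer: 79/311753 + 21*√2/49256974 ≈ 0.00025401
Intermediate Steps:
s(V, M) = M - V/M (s(V, M) = M + V*(-1/M) = M - V/M)
s(T(k(-2)), 79)/311753 = (79 - 1*(-21/√(4 - 2))/79)/311753 = (79 - 1*(-21*√2/2)*1/79)*(1/311753) = (79 + 21*√2/158)*(1/311753) = 79/311753 + 21*√2/49256974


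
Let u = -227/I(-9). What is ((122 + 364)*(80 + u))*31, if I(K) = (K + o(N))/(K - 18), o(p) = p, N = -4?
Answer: -76670874/13 ≈ -5.8978e+6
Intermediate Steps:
I(K) = (-4 + K)/(-18 + K) (I(K) = (K - 4)/(K - 18) = (-4 + K)/(-18 + K))
u = -6129/13 (u = -227*(-18 - 9)/(-4 - 9) = -227/(-13/(-27)) = -227/((-1/27*(-13))) = -227/13/27 = -227*27/13 = -6129/13 ≈ -471.46)
((122 + 364)*(80 + u))*31 = ((122 + 364)*(80 - 6129/13))*31 = (486*(-5089/13))*31 = -2473254/13*31 = -76670874/13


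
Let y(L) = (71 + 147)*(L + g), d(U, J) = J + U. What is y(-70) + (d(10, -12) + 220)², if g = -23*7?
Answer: -2834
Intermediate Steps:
g = -161
y(L) = -35098 + 218*L (y(L) = (71 + 147)*(L - 161) = 218*(-161 + L) = -35098 + 218*L)
y(-70) + (d(10, -12) + 220)² = (-35098 + 218*(-70)) + ((-12 + 10) + 220)² = (-35098 - 15260) + (-2 + 220)² = -50358 + 218² = -50358 + 47524 = -2834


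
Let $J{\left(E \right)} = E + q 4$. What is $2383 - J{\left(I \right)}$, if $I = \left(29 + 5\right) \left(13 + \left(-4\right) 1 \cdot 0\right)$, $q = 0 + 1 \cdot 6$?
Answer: $1917$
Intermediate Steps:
$q = 6$ ($q = 0 + 6 = 6$)
$I = 442$ ($I = 34 \left(13 - 0\right) = 34 \left(13 + 0\right) = 34 \cdot 13 = 442$)
$J{\left(E \right)} = 24 + E$ ($J{\left(E \right)} = E + 6 \cdot 4 = E + 24 = 24 + E$)
$2383 - J{\left(I \right)} = 2383 - \left(24 + 442\right) = 2383 - 466 = 1917$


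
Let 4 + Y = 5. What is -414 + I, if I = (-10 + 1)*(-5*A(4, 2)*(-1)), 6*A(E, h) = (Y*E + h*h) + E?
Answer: -504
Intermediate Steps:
Y = 1 (Y = -4 + 5 = 1)
A(E, h) = E/3 + h²/6 (A(E, h) = ((1*E + h*h) + E)/6 = ((E + h²) + E)/6 = (h² + 2*E)/6 = E/3 + h²/6)
I = -90 (I = (-10 + 1)*(-5*((⅓)*4 + (⅙)*2²)*(-1)) = -9*(-5*(4/3 + (⅙)*4))*(-1) = -9*(-5*(4/3 + ⅔))*(-1) = -9*(-5*2)*(-1) = -(-90)*(-1) = -9*10 = -90)
-414 + I = -414 - 90 = -504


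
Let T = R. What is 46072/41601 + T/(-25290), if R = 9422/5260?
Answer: 1021392377363/922331610900 ≈ 1.1074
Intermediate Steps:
R = 4711/2630 (R = 9422*(1/5260) = 4711/2630 ≈ 1.7913)
T = 4711/2630 ≈ 1.7913
46072/41601 + T/(-25290) = 46072/41601 + (4711/2630)/(-25290) = 46072*(1/41601) + (4711/2630)*(-1/25290) = 46072/41601 - 4711/66512700 = 1021392377363/922331610900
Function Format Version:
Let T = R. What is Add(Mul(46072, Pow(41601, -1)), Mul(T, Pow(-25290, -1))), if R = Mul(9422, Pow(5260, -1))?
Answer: Rational(1021392377363, 922331610900) ≈ 1.1074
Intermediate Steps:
R = Rational(4711, 2630) (R = Mul(9422, Rational(1, 5260)) = Rational(4711, 2630) ≈ 1.7913)
T = Rational(4711, 2630) ≈ 1.7913
Add(Mul(46072, Pow(41601, -1)), Mul(T, Pow(-25290, -1))) = Add(Mul(46072, Pow(41601, -1)), Mul(Rational(4711, 2630), Pow(-25290, -1))) = Add(Mul(46072, Rational(1, 41601)), Mul(Rational(4711, 2630), Rational(-1, 25290))) = Add(Rational(46072, 41601), Rational(-4711, 66512700)) = Rational(1021392377363, 922331610900)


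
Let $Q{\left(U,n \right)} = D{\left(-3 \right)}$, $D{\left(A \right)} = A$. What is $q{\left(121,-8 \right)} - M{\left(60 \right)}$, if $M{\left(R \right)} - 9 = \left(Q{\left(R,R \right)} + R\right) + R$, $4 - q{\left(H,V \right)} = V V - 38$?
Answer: $-148$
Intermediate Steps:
$Q{\left(U,n \right)} = -3$
$q{\left(H,V \right)} = 42 - V^{2}$ ($q{\left(H,V \right)} = 4 - \left(V V - 38\right) = 4 - \left(V^{2} - 38\right) = 4 - \left(-38 + V^{2}\right) = 42 - V^{2}$)
$M{\left(R \right)} = 6 + 2 R$ ($M{\left(R \right)} = 9 + \left(\left(-3 + R\right) + R\right) = 9 + \left(-3 + 2 R\right) = 6 + 2 R$)
$q{\left(121,-8 \right)} - M{\left(60 \right)} = \left(42 - \left(-8\right)^{2}\right) - \left(6 + 2 \cdot 60\right) = \left(42 - 64\right) - \left(6 + 120\right) = \left(42 - 64\right) - 126 = -22 - 126 = -148$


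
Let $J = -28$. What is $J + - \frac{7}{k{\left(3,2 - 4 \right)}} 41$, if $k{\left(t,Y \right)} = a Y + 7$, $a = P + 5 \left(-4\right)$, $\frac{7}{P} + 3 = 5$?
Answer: $- \frac{1407}{40} \approx -35.175$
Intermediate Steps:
$P = \frac{7}{2}$ ($P = \frac{7}{-3 + 5} = \frac{7}{2} \approx 3.5$)
$a = - \frac{33}{2}$ ($a = \frac{7}{2} + 5 \left(-4\right) = \frac{7}{2} - 20 = - \frac{33}{2} \approx -16.5$)
$k{\left(t,Y \right)} = 7 - \frac{33 Y}{2}$ ($k{\left(t,Y \right)} = - \frac{33 Y}{2} + 7 = 7 - \frac{33 Y}{2}$)
$J + - \frac{7}{k{\left(3,2 - 4 \right)}} 41 = -28 + - \frac{7}{7 - \frac{33 \left(2 - 4\right)}{2}} \cdot 41 = -28 + - \frac{7}{7 - -33} \cdot 41 = -28 + - \frac{7}{7 + 33} \cdot 41 = -28 + - \frac{7}{40} \cdot 41 = -28 + \left(-7\right) \frac{1}{40} \cdot 41 = -28 - \frac{287}{40} = - \frac{1407}{40}$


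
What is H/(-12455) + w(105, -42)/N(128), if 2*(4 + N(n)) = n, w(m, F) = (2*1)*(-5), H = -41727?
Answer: 237907/74730 ≈ 3.1836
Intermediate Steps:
w(m, F) = -10 (w(m, F) = 2*(-5) = -10)
N(n) = -4 + n/2
H/(-12455) + w(105, -42)/N(128) = -41727/(-12455) - 10/(-4 + (½)*128) = -41727*(-1/12455) - 10/(-4 + 64) = 41727/12455 - 10/60 = 41727/12455 - 10*1/60 = 41727/12455 - ⅙ = 237907/74730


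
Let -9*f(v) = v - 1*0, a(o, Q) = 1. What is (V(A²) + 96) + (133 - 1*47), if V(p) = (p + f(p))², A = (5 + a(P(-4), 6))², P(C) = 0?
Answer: 1327286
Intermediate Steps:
f(v) = -v/9 (f(v) = -(v - 1*0)/9 = -(v + 0)/9 = -v/9)
A = 36 (A = (5 + 1)² = 6² = 36)
V(p) = 64*p²/81 (V(p) = (p - p/9)² = (8*p/9)² = 64*p²/81)
(V(A²) + 96) + (133 - 1*47) = (64*(36²)²/81 + 96) + (133 - 1*47) = ((64/81)*1296² + 96) + (133 - 47) = ((64/81)*1679616 + 96) + 86 = (1327104 + 96) + 86 = 1327200 + 86 = 1327286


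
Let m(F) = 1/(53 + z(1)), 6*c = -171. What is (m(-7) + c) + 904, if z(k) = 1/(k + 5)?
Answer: 558581/638 ≈ 875.52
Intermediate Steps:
c = -57/2 (c = (1/6)*(-171) = -57/2 ≈ -28.500)
z(k) = 1/(5 + k)
m(F) = 6/319 (m(F) = 1/(53 + 1/(5 + 1)) = 1/(53 + 1/6) = 1/(319/6) = 6/319)
(m(-7) + c) + 904 = (6/319 - 57/2) + 904 = -18171/638 + 904 = 558581/638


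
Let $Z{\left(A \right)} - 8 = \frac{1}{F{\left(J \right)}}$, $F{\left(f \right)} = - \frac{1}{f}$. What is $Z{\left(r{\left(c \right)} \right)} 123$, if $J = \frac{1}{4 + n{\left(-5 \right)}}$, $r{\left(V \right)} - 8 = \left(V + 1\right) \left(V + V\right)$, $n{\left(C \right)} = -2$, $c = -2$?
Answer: $\frac{1845}{2} \approx 922.5$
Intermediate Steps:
$r{\left(V \right)} = 8 + 2 V \left(1 + V\right)$ ($r{\left(V \right)} = 8 + \left(V + 1\right) \left(V + V\right) = 8 + \left(1 + V\right) 2 V = 8 + 2 V \left(1 + V\right)$)
$J = \frac{1}{2}$ ($J = \frac{1}{4 - 2} = \frac{1}{2} \approx 0.5$)
$Z{\left(A \right)} = \frac{15}{2}$ ($Z{\left(A \right)} = 8 + \frac{1}{\left(-1\right) \frac{1}{\frac{1}{2}}} = 8 + \frac{1}{\left(-1\right) 2} = 8 + \frac{1}{-2} = 8 - \frac{1}{2} = \frac{15}{2}$)
$Z{\left(r{\left(c \right)} \right)} 123 = \frac{15}{2} \cdot 123 = \frac{1845}{2}$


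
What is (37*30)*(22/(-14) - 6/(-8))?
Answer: -12765/14 ≈ -911.79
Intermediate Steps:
(37*30)*(22/(-14) - 6/(-8)) = 1110*(22*(-1/14) - 6*(-⅛)) = 1110*(-11/7 + ¾) = 1110*(-23/28) = -12765/14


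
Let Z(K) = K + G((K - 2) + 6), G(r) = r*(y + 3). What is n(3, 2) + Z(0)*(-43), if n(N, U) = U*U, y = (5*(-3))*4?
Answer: 9808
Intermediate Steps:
y = -60 (y = -15*4 = -60)
n(N, U) = U²
G(r) = -57*r (G(r) = r*(-60 + 3) = r*(-57) = -57*r)
Z(K) = -228 - 56*K (Z(K) = K - 57*((K - 2) + 6) = K - 57*((-2 + K) + 6) = K - 57*(4 + K) = K + (-228 - 57*K) = -228 - 56*K)
n(3, 2) + Z(0)*(-43) = 2² + (-228 - 56*0)*(-43) = 4 + (-228 + 0)*(-43) = 4 - 228*(-43) = 4 + 9804 = 9808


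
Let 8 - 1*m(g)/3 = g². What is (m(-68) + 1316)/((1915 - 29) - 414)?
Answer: -3133/368 ≈ -8.5136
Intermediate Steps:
m(g) = 24 - 3*g²
(m(-68) + 1316)/((1915 - 29) - 414) = ((24 - 3*(-68)²) + 1316)/((1915 - 29) - 414) = ((24 - 3*4624) + 1316)/(1886 - 414) = ((24 - 13872) + 1316)/1472 = (-13848 + 1316)*(1/1472) = -12532*1/1472 = -3133/368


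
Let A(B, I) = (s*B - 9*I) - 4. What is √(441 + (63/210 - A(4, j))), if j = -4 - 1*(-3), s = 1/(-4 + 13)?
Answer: √392270/30 ≈ 20.877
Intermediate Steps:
s = ⅑ (s = 1/9 = ⅑ ≈ 0.11111)
j = -1 (j = -4 + 3 = -1)
A(B, I) = -4 - 9*I + B/9 (A(B, I) = (B/9 - 9*I) - 4 = (-9*I + B/9) - 4 = -4 - 9*I + B/9)
√(441 + (63/210 - A(4, j))) = √(441 + (63/210 - (-4 - 9*(-1) + (⅑)*4))) = √(441 + (63*(1/210) - (-4 + 9 + 4/9))) = √(441 + (3/10 - 1*49/9)) = √(441 + (3/10 - 49/9)) = √(441 - 463/90) = √(39227/90) = √392270/30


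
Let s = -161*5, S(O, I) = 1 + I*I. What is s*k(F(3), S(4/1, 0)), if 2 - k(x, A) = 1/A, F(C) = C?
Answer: -805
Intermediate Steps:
S(O, I) = 1 + I²
k(x, A) = 2 - 1/A
s = -805
s*k(F(3), S(4/1, 0)) = -805*(2 - 1/(1 + 0²)) = -805*(2 - 1/(1 + 0)) = -805*(2 - 1/1) = -805*(2 - 1*1) = -805*(2 - 1) = -805*1 = -805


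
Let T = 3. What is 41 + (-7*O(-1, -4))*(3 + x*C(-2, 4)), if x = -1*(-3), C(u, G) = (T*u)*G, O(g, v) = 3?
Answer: 1490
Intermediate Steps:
C(u, G) = 3*G*u (C(u, G) = (3*u)*G = 3*G*u)
x = 3
41 + (-7*O(-1, -4))*(3 + x*C(-2, 4)) = 41 + (-7*3)*(3 + 3*(3*4*(-2))) = 41 - 21*(3 + 3*(-24)) = 41 - 21*(3 - 72) = 41 - 21*(-69) = 41 + 1449 = 1490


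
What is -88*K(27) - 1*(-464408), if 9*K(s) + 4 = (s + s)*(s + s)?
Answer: 3923416/9 ≈ 4.3594e+5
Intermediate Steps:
K(s) = -4/9 + 4*s**2/9 (K(s) = -4/9 + ((s + s)*(s + s))/9 = -4/9 + ((2*s)*(2*s))/9 = -4/9 + (4*s**2)/9 = -4/9 + 4*s**2/9)
-88*K(27) - 1*(-464408) = -88*(-4/9 + (4/9)*27**2) - 1*(-464408) = -88*(-4/9 + (4/9)*729) + 464408 = -88*(-4/9 + 324) + 464408 = -88*2912/9 + 464408 = -256256/9 + 464408 = 3923416/9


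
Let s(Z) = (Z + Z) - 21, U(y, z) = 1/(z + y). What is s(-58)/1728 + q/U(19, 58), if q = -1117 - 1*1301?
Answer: -321729545/1728 ≈ -1.8619e+5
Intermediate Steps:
q = -2418 (q = -1117 - 1301 = -2418)
U(y, z) = 1/(y + z)
s(Z) = -21 + 2*Z (s(Z) = 2*Z - 21 = -21 + 2*Z)
s(-58)/1728 + q/U(19, 58) = (-21 + 2*(-58))/1728 - 2418/(1/(19 + 58)) = (-21 - 116)*(1/1728) - 2418/(1/77) = -137*1/1728 - 2418/1/77 = -137/1728 - 2418*77 = -137/1728 - 186186 = -321729545/1728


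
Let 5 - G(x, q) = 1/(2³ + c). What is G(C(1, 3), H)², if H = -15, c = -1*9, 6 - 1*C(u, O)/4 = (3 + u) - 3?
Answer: 36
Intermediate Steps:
C(u, O) = 24 - 4*u (C(u, O) = 24 - 4*((3 + u) - 3) = 24 - 4*u)
c = -9
G(x, q) = 6 (G(x, q) = 5 - 1/(2³ - 9) = 5 - 1/(8 - 9) = 5 - 1/(-1) = 5 - 1*(-1) = 5 + 1 = 6)
G(C(1, 3), H)² = 6² = 36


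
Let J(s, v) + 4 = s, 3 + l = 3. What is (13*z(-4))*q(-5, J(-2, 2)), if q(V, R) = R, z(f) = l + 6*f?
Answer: 1872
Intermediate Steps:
l = 0 (l = -3 + 3 = 0)
J(s, v) = -4 + s
z(f) = 6*f (z(f) = 0 + 6*f = 6*f)
(13*z(-4))*q(-5, J(-2, 2)) = (13*(6*(-4)))*(-4 - 2) = (13*(-24))*(-6) = -312*(-6) = 1872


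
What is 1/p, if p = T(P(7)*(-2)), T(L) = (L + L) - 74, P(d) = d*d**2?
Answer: -1/1446 ≈ -0.00069156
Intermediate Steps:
P(d) = d**3
T(L) = -74 + 2*L (T(L) = 2*L - 74 = -74 + 2*L)
p = -1446 (p = -74 + 2*(7**3*(-2)) = -74 + 2*(343*(-2)) = -74 + 2*(-686) = -74 - 1372 = -1446)
1/p = 1/(-1446) = -1/1446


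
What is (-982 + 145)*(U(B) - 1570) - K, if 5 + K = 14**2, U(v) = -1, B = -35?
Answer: 1314736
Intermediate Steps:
K = 191 (K = -5 + 14**2 = -5 + 196 = 191)
(-982 + 145)*(U(B) - 1570) - K = (-982 + 145)*(-1 - 1570) - 1*191 = -837*(-1571) - 191 = 1314927 - 191 = 1314736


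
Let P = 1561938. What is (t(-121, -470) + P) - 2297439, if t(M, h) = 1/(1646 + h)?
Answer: -864949175/1176 ≈ -7.3550e+5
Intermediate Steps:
(t(-121, -470) + P) - 2297439 = (1/(1646 - 470) + 1561938) - 2297439 = (1/1176 + 1561938) - 2297439 = 1836839089/1176 - 2297439 = -864949175/1176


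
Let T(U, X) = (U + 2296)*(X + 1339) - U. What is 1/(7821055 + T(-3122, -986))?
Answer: 1/7532599 ≈ 1.3276e-7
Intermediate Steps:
T(U, X) = -U + (1339 + X)*(2296 + U) (T(U, X) = (2296 + U)*(1339 + X) - U = (1339 + X)*(2296 + U) - U = -U + (1339 + X)*(2296 + U))
1/(7821055 + T(-3122, -986)) = 1/(7821055 + (3074344 + 1338*(-3122) + 2296*(-986) - 3122*(-986))) = 1/(7821055 + (3074344 - 4177236 - 2263856 + 3078292)) = 1/(7821055 - 288456) = 1/7532599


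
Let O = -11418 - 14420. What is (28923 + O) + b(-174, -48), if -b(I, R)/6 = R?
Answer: 3373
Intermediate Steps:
b(I, R) = -6*R
O = -25838
(28923 + O) + b(-174, -48) = (28923 - 25838) - 6*(-48) = 3085 + 288 = 3373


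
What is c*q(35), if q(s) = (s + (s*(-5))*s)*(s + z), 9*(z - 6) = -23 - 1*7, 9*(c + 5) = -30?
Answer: 5734750/3 ≈ 1.9116e+6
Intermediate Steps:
c = -25/3 (c = -5 + (⅑)*(-30) = -5 - 10/3 = -25/3 ≈ -8.3333)
z = 8/3 (z = 6 + (-23 - 1*7)/9 = 6 + (-23 - 7)/9 = 6 + (⅑)*(-30) = 6 - 10/3 = 8/3 ≈ 2.6667)
q(s) = (8/3 + s)*(s - 5*s²) (q(s) = (s + (s*(-5))*s)*(s + 8/3) = (s + (-5*s)*s)*(8/3 + s) = (s - 5*s²)*(8/3 + s) = (8/3 + s)*(s - 5*s²))
c*q(35) = -25*35*(8 - 37*35 - 15*35²)/9 = -25*35*(8 - 1295 - 15*1225)/9 = -25*35*(8 - 1295 - 18375)/9 = -25*35*(-19662)/9 = -25/3*(-229390) = 5734750/3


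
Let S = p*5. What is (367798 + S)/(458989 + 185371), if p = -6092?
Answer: 168669/322180 ≈ 0.52352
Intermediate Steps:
S = -30460 (S = -6092*5 = -30460)
(367798 + S)/(458989 + 185371) = (367798 - 30460)/(458989 + 185371) = 337338/644360 = 337338*(1/644360) = 168669/322180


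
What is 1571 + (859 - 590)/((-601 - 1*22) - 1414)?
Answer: 3199858/2037 ≈ 1570.9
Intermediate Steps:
1571 + (859 - 590)/((-601 - 1*22) - 1414) = 1571 + 269/((-601 - 22) - 1414) = 1571 + 269/(-623 - 1414) = 1571 + 269/(-2037) = 1571 + 269*(-1/2037) = 1571 - 269/2037 = 3199858/2037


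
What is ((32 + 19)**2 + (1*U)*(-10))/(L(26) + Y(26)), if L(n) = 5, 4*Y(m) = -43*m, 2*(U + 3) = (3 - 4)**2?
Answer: -5252/549 ≈ -9.5665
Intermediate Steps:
U = -5/2 (U = -3 + (3 - 4)**2/2 = -3 + (1/2)*(-1)**2 = -3 + (1/2)*1 = -3 + 1/2 = -5/2 ≈ -2.5000)
Y(m) = -43*m/4 (Y(m) = (-43*m)/4 = -43*m/4)
((32 + 19)**2 + (1*U)*(-10))/(L(26) + Y(26)) = ((32 + 19)**2 + (1*(-5/2))*(-10))/(5 - 43/4*26) = (51**2 - 5/2*(-10))/(5 - 559/2) = (2601 + 25)/(-549/2) = 2626*(-2/549) = -5252/549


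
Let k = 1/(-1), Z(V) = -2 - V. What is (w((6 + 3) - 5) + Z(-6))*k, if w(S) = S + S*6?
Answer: -32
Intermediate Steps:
k = -1
w(S) = 7*S (w(S) = S + 6*S = 7*S)
(w((6 + 3) - 5) + Z(-6))*k = (7*((6 + 3) - 5) + (-2 - 1*(-6)))*(-1) = (7*(9 - 5) + (-2 + 6))*(-1) = (7*4 + 4)*(-1) = (28 + 4)*(-1) = 32*(-1) = -32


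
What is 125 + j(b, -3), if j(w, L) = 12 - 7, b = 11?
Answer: 130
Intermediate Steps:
j(w, L) = 5
125 + j(b, -3) = 125 + 5 = 130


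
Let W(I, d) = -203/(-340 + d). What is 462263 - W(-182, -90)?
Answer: 198772887/430 ≈ 4.6226e+5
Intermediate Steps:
462263 - W(-182, -90) = 462263 - (-203)/(-340 - 90) = 462263 - (-203)/(-430) = 462263 - (-203)*(-1)/430 = 462263 - 1*203/430 = 462263 - 203/430 = 198772887/430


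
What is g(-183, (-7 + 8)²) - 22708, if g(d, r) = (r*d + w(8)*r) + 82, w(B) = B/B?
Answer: -22808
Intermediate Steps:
w(B) = 1
g(d, r) = 82 + r + d*r (g(d, r) = (r*d + 1*r) + 82 = (d*r + r) + 82 = (r + d*r) + 82 = 82 + r + d*r)
g(-183, (-7 + 8)²) - 22708 = (82 + (-7 + 8)² - 183*(-7 + 8)²) - 22708 = (82 + 1² - 183*1²) - 22708 = (82 + 1 - 183*1) - 22708 = (82 + 1 - 183) - 22708 = -100 - 22708 = -22808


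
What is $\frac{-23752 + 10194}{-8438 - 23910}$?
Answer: $\frac{6779}{16174} \approx 0.41913$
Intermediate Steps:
$\frac{-23752 + 10194}{-8438 - 23910} = - \frac{13558}{-32348} = \left(-13558\right) \left(- \frac{1}{32348}\right) = \frac{6779}{16174}$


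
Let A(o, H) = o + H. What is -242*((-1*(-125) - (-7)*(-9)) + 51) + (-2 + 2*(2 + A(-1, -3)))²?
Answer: -27310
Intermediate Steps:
A(o, H) = H + o
-242*((-1*(-125) - (-7)*(-9)) + 51) + (-2 + 2*(2 + A(-1, -3)))² = -242*((-1*(-125) - (-7)*(-9)) + 51) + (-2 + 2*(2 + (-3 - 1)))² = -242*((125 - 1*63) + 51) + (-2 + 2*(2 - 4))² = -242*((125 - 63) + 51) + (-2 + 2*(-2))² = -242*(62 + 51) + (-2 - 4)² = -242*113 + (-6)² = -27346 + 36 = -27310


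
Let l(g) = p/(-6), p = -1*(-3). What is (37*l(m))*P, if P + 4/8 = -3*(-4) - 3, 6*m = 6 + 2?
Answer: -629/4 ≈ -157.25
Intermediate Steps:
m = 4/3 (m = (6 + 2)/6 = (1/6)*8 = 4/3 ≈ 1.3333)
p = 3
P = 17/2 (P = -1/2 + (-3*(-4) - 3) = -1/2 + (12 - 3) = -1/2 + 9 = 17/2 ≈ 8.5000)
l(g) = -1/2 (l(g) = 3/(-6) = 3*(-1/6) = -1/2)
(37*l(m))*P = (37*(-1/2))*(17/2) = -37/2*17/2 = -629/4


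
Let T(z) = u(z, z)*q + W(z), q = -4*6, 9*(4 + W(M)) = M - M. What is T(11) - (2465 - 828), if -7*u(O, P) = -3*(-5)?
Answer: -11127/7 ≈ -1589.6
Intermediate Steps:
u(O, P) = -15/7 (u(O, P) = -(-3)*(-5)/7 = -1/7*15 = -15/7)
W(M) = -4 (W(M) = -4 + (M - M)/9 = -4 + (1/9)*0 = -4 + 0 = -4)
q = -24
T(z) = 332/7 (T(z) = -15/7*(-24) - 4 = 360/7 - 4 = 332/7)
T(11) - (2465 - 828) = 332/7 - (2465 - 828) = 332/7 - 1*1637 = 332/7 - 1637 = -11127/7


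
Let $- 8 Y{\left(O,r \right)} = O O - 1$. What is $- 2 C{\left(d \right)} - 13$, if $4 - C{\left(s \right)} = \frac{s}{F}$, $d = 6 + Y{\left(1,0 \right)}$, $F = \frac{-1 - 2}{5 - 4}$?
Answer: $-25$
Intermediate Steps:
$Y{\left(O,r \right)} = \frac{1}{8} - \frac{O^{2}}{8}$ ($Y{\left(O,r \right)} = - \frac{O O - 1}{8} = - \frac{O^{2} - 1}{8} = - \frac{-1 + O^{2}}{8} = \frac{1}{8} - \frac{O^{2}}{8}$)
$F = -3$ ($F = - \frac{3}{1} = \left(-3\right) 1 = -3$)
$d = 6$ ($d = 6 + \left(\frac{1}{8} - \frac{1^{2}}{8}\right) = 6 + \left(\frac{1}{8} - \frac{1}{8}\right) = 6 + 0 = 6$)
$C{\left(s \right)} = 4 + \frac{s}{3}$ ($C{\left(s \right)} = 4 - \frac{s}{-3} = 4 - s \left(- \frac{1}{3}\right) = 4 - - \frac{s}{3} = 4 + \frac{s}{3}$)
$- 2 C{\left(d \right)} - 13 = - 2 \left(4 + \frac{1}{3} \cdot 6\right) - 13 = - 2 \left(4 + 2\right) - 13 = \left(-2\right) 6 - 13 = -12 - 13 = -25$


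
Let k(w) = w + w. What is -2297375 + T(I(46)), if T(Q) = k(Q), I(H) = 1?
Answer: -2297373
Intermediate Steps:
k(w) = 2*w
T(Q) = 2*Q
-2297375 + T(I(46)) = -2297375 + 2*1 = -2297375 + 2 = -2297373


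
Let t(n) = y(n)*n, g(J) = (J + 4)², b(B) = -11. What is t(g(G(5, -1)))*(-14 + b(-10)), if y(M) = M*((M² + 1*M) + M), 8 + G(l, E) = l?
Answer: -75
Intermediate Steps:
G(l, E) = -8 + l
y(M) = M*(M² + 2*M) (y(M) = M*((M² + M) + M) = M*((M + M²) + M) = M*(M² + 2*M))
g(J) = (4 + J)²
t(n) = n³*(2 + n) (t(n) = (n²*(2 + n))*n = n³*(2 + n))
t(g(G(5, -1)))*(-14 + b(-10)) = (((4 + (-8 + 5))²)³*(2 + (4 + (-8 + 5))²))*(-14 - 11) = (((4 - 3)²)³*(2 + (4 - 3)²))*(-25) = ((1²)³*(2 + 1²))*(-25) = (1³*(2 + 1))*(-25) = (1*3)*(-25) = 3*(-25) = -75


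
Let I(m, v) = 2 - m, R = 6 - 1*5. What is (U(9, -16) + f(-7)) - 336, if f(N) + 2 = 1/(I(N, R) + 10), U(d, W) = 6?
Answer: -6307/19 ≈ -331.95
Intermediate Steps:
R = 1 (R = 6 - 5 = 1)
f(N) = -2 + 1/(12 - N) (f(N) = -2 + 1/((2 - N) + 10) = -2 + 1/(12 - N))
(U(9, -16) + f(-7)) - 336 = (6 + (23 - 2*(-7))/(-12 - 7)) - 336 = (6 + (23 + 14)/(-19)) - 336 = (6 - 1/19*37) - 336 = (6 - 37/19) - 336 = 77/19 - 336 = -6307/19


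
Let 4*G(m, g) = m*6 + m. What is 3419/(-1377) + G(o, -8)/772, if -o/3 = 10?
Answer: -5423521/2126088 ≈ -2.5509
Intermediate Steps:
o = -30 (o = -3*10 = -30)
G(m, g) = 7*m/4 (G(m, g) = (m*6 + m)/4 = (6*m + m)/4 = (7*m)/4 = 7*m/4)
3419/(-1377) + G(o, -8)/772 = 3419/(-1377) + ((7/4)*(-30))/772 = 3419*(-1/1377) - 105/2*1/772 = -3419/1377 - 105/1544 = -5423521/2126088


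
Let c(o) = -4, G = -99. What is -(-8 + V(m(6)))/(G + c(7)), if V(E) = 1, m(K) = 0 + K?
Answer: -7/103 ≈ -0.067961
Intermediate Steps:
m(K) = K
-(-8 + V(m(6)))/(G + c(7)) = -(-8 + 1)/(-99 - 4) = -(-7)/(-103) = -(-7)*(-1)/103 = -1*7/103 = -7/103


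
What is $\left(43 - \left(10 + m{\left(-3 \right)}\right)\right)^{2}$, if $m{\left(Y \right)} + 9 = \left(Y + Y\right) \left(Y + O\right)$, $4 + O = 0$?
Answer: $0$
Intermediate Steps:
$O = -4$ ($O = -4 + 0 = -4$)
$m{\left(Y \right)} = -9 + 2 Y \left(-4 + Y\right)$ ($m{\left(Y \right)} = -9 + \left(Y + Y\right) \left(Y - 4\right) = -9 + 2 Y \left(-4 + Y\right)$)
$\left(43 - \left(10 + m{\left(-3 \right)}\right)\right)^{2} = \left(43 - \left(1 + 18 + 24\right)\right)^{2} = \left(43 - \left(25 + 18\right)\right)^{2} = \left(43 - 43\right)^{2} = 0^{2} = 0$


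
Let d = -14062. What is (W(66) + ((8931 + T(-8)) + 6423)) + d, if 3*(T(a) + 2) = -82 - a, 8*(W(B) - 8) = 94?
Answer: 15421/12 ≈ 1285.1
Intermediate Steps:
W(B) = 79/4 (W(B) = 8 + (⅛)*94 = 8 + 47/4 = 79/4)
T(a) = -88/3 - a/3 (T(a) = -2 + (-82 - a)/3 = -2 + (-82/3 - a/3) = -88/3 - a/3)
(W(66) + ((8931 + T(-8)) + 6423)) + d = (79/4 + ((8931 + (-88/3 - ⅓*(-8))) + 6423)) - 14062 = (79/4 + ((8931 + (-88/3 + 8/3)) + 6423)) - 14062 = (79/4 + ((8931 - 80/3) + 6423)) - 14062 = (79/4 + (26713/3 + 6423)) - 14062 = (79/4 + 45982/3) - 14062 = 184165/12 - 14062 = 15421/12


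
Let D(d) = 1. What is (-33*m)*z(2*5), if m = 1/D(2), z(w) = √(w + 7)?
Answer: -33*√17 ≈ -136.06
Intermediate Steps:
z(w) = √(7 + w)
m = 1 (m = 1/1 = 1)
(-33*m)*z(2*5) = (-33*1)*√(7 + 2*5) = -33*√(7 + 10) = -33*√17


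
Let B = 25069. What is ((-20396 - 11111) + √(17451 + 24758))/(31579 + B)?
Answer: -31507/56648 + √42209/56648 ≈ -0.55256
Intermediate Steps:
((-20396 - 11111) + √(17451 + 24758))/(31579 + B) = ((-20396 - 11111) + √(17451 + 24758))/(31579 + 25069) = (-31507 + √42209)/56648 = (-31507 + √42209)*(1/56648) = -31507/56648 + √42209/56648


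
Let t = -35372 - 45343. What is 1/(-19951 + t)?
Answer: -1/100666 ≈ -9.9338e-6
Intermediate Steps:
t = -80715
1/(-19951 + t) = 1/(-19951 - 80715) = 1/(-100666) = -1/100666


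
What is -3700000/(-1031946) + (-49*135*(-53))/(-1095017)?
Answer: 263554842295/80714172363 ≈ 3.2653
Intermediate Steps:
-3700000/(-1031946) + (-49*135*(-53))/(-1095017) = -3700000*(-1/1031946) - 6615*(-53)*(-1/1095017) = 1850000/515973 + 350595*(-1/1095017) = 1850000/515973 - 50085/156431 = 263554842295/80714172363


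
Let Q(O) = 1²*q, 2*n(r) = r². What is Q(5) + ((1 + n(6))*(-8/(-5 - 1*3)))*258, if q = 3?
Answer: 4905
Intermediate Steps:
n(r) = r²/2
Q(O) = 3 (Q(O) = 1²*3 = 1*3 = 3)
Q(5) + ((1 + n(6))*(-8/(-5 - 1*3)))*258 = 3 + ((1 + (½)*6²)*(-8/(-5 - 1*3)))*258 = 3 + ((1 + (½)*36)*(-8/(-5 - 3)))*258 = 3 + ((1 + 18)*(-8/(-8)))*258 = 3 + (19*(-8*(-⅛)))*258 = 3 + (19*1)*258 = 3 + 19*258 = 3 + 4902 = 4905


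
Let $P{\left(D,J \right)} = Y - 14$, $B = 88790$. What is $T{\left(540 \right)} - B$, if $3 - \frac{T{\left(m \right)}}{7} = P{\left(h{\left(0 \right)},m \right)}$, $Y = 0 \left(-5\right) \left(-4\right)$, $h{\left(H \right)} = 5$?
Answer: $-88671$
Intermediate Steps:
$Y = 0$ ($Y = 0 \left(-4\right) = 0$)
$P{\left(D,J \right)} = -14$ ($P{\left(D,J \right)} = 0 - 14 = -14$)
$T{\left(m \right)} = 119$ ($T{\left(m \right)} = 21 - -98 = 21 + 98 = 119$)
$T{\left(540 \right)} - B = 119 - 88790 = -88671$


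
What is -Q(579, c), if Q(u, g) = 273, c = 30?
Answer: -273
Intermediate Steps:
-Q(579, c) = -1*273 = -273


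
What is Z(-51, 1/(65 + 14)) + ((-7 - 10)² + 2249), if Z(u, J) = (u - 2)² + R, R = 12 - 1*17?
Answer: 5342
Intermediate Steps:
R = -5 (R = 12 - 17 = -5)
Z(u, J) = -5 + (-2 + u)² (Z(u, J) = (u - 2)² - 5 = (-2 + u)² - 5 = -5 + (-2 + u)²)
Z(-51, 1/(65 + 14)) + ((-7 - 10)² + 2249) = (-5 + (-2 - 51)²) + ((-7 - 10)² + 2249) = (-5 + (-53)²) + ((-17)² + 2249) = (-5 + 2809) + (289 + 2249) = 2804 + 2538 = 5342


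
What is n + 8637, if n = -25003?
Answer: -16366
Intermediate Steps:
n + 8637 = -25003 + 8637 = -16366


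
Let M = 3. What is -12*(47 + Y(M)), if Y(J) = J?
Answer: -600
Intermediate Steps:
-12*(47 + Y(M)) = -12*(47 + 3) = -12*50 = -600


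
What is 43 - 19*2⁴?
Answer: -261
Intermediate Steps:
43 - 19*2⁴ = 43 - 19*16 = 43 - 304 = -261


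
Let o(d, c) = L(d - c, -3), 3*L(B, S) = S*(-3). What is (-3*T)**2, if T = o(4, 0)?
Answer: 81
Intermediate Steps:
L(B, S) = -S (L(B, S) = (S*(-3))/3 = (-3*S)/3 = -S)
o(d, c) = 3 (o(d, c) = -1*(-3) = 3)
T = 3
(-3*T)**2 = (-3*3)**2 = (-9)**2 = 81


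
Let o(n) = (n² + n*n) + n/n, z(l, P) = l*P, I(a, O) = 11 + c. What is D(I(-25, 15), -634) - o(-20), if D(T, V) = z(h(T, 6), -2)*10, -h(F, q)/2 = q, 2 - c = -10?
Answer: -561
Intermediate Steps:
c = 12 (c = 2 - 1*(-10) = 2 + 10 = 12)
h(F, q) = -2*q
I(a, O) = 23 (I(a, O) = 11 + 12 = 23)
z(l, P) = P*l
D(T, V) = 240 (D(T, V) = -(-4)*6*10 = -2*(-12)*10 = 24*10 = 240)
o(n) = 1 + 2*n² (o(n) = (n² + n²) + 1 = 2*n² + 1 = 1 + 2*n²)
D(I(-25, 15), -634) - o(-20) = 240 - (1 + 2*(-20)²) = 240 - (1 + 2*400) = 240 - (1 + 800) = 240 - 1*801 = 240 - 801 = -561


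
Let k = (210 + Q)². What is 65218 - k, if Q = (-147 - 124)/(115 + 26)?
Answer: 435822137/19881 ≈ 21922.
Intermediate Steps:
Q = -271/141 ≈ -1.9220
k = 860776921/19881 (k = (210 - 271/141)² = (29339/141)² = 860776921/19881 ≈ 43296.)
65218 - k = 65218 - 1*860776921/19881 = 65218 - 860776921/19881 = 435822137/19881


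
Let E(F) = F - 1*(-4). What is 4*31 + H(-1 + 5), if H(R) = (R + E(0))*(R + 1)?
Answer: 164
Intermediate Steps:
E(F) = 4 + F (E(F) = F + 4 = 4 + F)
H(R) = (1 + R)*(4 + R) (H(R) = (R + (4 + 0))*(R + 1) = (R + 4)*(1 + R) = (4 + R)*(1 + R) = (1 + R)*(4 + R))
4*31 + H(-1 + 5) = 4*31 + (4 + (-1 + 5)² + 5*(-1 + 5)) = 124 + (4 + 4² + 5*4) = 124 + (4 + 16 + 20) = 124 + 40 = 164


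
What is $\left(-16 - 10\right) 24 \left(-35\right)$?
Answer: $21840$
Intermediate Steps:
$\left(-16 - 10\right) 24 \left(-35\right) = \left(-26\right) 24 \left(-35\right) = \left(-624\right) \left(-35\right) = 21840$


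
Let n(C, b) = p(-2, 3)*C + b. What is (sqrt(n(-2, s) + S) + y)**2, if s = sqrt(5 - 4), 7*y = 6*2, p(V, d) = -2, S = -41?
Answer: -1620/49 + 144*I/7 ≈ -33.061 + 20.571*I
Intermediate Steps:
y = 12/7 (y = (6*2)/7 = (1/7)*12 = 12/7 ≈ 1.7143)
s = 1 (s = sqrt(1) = 1)
n(C, b) = b - 2*C (n(C, b) = -2*C + b = b - 2*C)
(sqrt(n(-2, s) + S) + y)**2 = (sqrt((1 - 2*(-2)) - 41) + 12/7)**2 = (sqrt((1 + 4) - 41) + 12/7)**2 = (sqrt(5 - 41) + 12/7)**2 = (sqrt(-36) + 12/7)**2 = (6*I + 12/7)**2 = (12/7 + 6*I)**2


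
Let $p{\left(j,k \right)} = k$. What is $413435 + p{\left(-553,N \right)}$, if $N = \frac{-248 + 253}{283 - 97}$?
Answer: $\frac{76898915}{186} \approx 4.1344 \cdot 10^{5}$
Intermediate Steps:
$N = \frac{5}{186} \approx 0.026882$
$413435 + p{\left(-553,N \right)} = 413435 + \frac{5}{186} = \frac{76898915}{186}$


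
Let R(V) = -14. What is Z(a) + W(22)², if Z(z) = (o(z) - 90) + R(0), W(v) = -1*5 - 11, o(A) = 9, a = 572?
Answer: 161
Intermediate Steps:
W(v) = -16 (W(v) = -5 - 11 = -16)
Z(z) = -95 (Z(z) = (9 - 90) - 14 = -81 - 14 = -95)
Z(a) + W(22)² = -95 + (-16)² = -95 + 256 = 161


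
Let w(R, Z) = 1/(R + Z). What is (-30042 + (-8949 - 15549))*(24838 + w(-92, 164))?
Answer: -2709330555/2 ≈ -1.3547e+9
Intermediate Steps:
(-30042 + (-8949 - 15549))*(24838 + w(-92, 164)) = (-30042 + (-8949 - 15549))*(24838 + 1/(-92 + 164)) = (-30042 - 24498)*(24838 + 1/72) = -54540*(24838 + 1/72) = -54540*1788337/72 = -2709330555/2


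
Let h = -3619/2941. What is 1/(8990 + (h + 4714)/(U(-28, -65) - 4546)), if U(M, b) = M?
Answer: 13452134/120920824405 ≈ 0.00011125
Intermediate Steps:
h = -3619/2941 (h = -3619*1/2941 = -3619/2941 ≈ -1.2305)
1/(8990 + (h + 4714)/(U(-28, -65) - 4546)) = 1/(8990 + (-3619/2941 + 4714)/(-28 - 4546)) = 1/(8990 + (13860255/2941)/(-4574)) = 1/(8990 + (13860255/2941)*(-1/4574)) = 1/(8990 - 13860255/13452134) = 1/(120920824405/13452134) = 13452134/120920824405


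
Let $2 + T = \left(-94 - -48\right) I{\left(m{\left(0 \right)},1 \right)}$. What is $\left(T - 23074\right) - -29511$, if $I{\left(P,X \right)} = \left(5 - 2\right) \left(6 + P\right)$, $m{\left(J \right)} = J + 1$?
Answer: $5469$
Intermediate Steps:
$m{\left(J \right)} = 1 + J$
$I{\left(P,X \right)} = 18 + 3 P$ ($I{\left(P,X \right)} = 3 \left(6 + P\right) = 18 + 3 P$)
$T = -968$ ($T = -2 + \left(-94 - -48\right) \left(18 + 3 \left(1 + 0\right)\right) = -2 + \left(-94 + 48\right) \left(18 + 3 \cdot 1\right) = -2 - 46 \left(18 + 3\right) = -2 - 966 = -968$)
$\left(T - 23074\right) - -29511 = \left(-968 - 23074\right) - -29511 = \left(-968 - 23074\right) + 29511 = -24042 + 29511 = 5469$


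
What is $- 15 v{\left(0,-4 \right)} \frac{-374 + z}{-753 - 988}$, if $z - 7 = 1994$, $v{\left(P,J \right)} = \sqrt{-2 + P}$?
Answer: $\frac{24405 i \sqrt{2}}{1741} \approx 19.824 i$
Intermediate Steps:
$z = 2001$ ($z = 7 + 1994 = 2001$)
$- 15 v{\left(0,-4 \right)} \frac{-374 + z}{-753 - 988} = - 15 \sqrt{-2 + 0} \frac{-374 + 2001}{-753 - 988} = - 15 \sqrt{-2} \frac{1627}{-1741} = - 15 i \sqrt{2} \cdot 1627 \left(- \frac{1}{1741}\right) = - 15 i \sqrt{2} \left(- \frac{1627}{1741}\right) = \frac{24405 i \sqrt{2}}{1741}$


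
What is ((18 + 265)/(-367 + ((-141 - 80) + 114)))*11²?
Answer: -34243/474 ≈ -72.243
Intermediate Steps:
((18 + 265)/(-367 + ((-141 - 80) + 114)))*11² = (283/(-367 + (-221 + 114)))*121 = (283/(-367 - 107))*121 = (283/(-474))*121 = (283*(-1/474))*121 = -283/474*121 = -34243/474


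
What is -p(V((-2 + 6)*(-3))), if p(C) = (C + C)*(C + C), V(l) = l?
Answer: -576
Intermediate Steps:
p(C) = 4*C**2 (p(C) = (2*C)*(2*C) = 4*C**2)
-p(V((-2 + 6)*(-3))) = -4*((-2 + 6)*(-3))**2 = -4*(4*(-3))**2 = -4*(-12)**2 = -4*144 = -1*576 = -576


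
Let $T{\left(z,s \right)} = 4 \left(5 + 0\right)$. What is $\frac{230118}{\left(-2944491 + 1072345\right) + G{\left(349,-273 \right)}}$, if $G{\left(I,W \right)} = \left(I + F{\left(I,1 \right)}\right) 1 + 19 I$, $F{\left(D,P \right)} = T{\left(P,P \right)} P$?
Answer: $- \frac{115059}{932573} \approx -0.12338$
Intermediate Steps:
$T{\left(z,s \right)} = 20$ ($T{\left(z,s \right)} = 4 \cdot 5 = 20$)
$F{\left(D,P \right)} = 20 P$
$G{\left(I,W \right)} = 20 + 20 I$ ($G{\left(I,W \right)} = \left(I + 20 \cdot 1\right) 1 + 19 I = \left(I + 20\right) 1 + 19 I = \left(20 + I\right) 1 + 19 I = \left(20 + I\right) + 19 I = 20 + 20 I$)
$\frac{230118}{\left(-2944491 + 1072345\right) + G{\left(349,-273 \right)}} = \frac{230118}{\left(-2944491 + 1072345\right) + \left(20 + 20 \cdot 349\right)} = \frac{230118}{-1872146 + \left(20 + 6980\right)} = \frac{230118}{-1872146 + 7000} = \frac{230118}{-1865146} = 230118 \left(- \frac{1}{1865146}\right) = - \frac{115059}{932573}$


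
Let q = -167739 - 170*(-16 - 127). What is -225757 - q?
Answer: -82328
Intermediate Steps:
q = -143429 (q = -167739 - 170*(-143) = -167739 - 1*(-24310) = -167739 + 24310 = -143429)
-225757 - q = -225757 - 1*(-143429) = -225757 + 143429 = -82328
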